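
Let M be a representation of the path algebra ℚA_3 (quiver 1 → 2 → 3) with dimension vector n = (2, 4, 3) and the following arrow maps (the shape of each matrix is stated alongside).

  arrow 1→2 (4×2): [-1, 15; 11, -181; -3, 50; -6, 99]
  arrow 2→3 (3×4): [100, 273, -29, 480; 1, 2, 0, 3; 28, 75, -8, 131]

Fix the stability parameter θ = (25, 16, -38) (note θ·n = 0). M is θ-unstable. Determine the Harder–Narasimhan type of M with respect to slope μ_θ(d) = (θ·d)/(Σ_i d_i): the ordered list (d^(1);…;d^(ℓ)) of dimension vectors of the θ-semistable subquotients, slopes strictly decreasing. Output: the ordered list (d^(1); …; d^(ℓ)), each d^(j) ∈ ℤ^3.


Interval decomposition of M: I[1,3]^2, I[2,2], I[2,3].
HN type (ℓ=3): μ^(1)=16; μ^(2)=1; μ^(3)=-11

((0, 1, 0); (2, 2, 2); (0, 1, 1))


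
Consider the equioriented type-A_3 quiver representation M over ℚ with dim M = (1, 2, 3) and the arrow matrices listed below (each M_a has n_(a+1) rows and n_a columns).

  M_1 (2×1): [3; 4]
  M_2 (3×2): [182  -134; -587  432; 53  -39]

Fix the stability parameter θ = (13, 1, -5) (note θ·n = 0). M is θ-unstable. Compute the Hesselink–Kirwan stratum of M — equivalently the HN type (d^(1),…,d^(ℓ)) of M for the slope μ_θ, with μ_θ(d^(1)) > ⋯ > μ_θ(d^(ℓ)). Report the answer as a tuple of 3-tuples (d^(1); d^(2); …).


Interval decomposition of M: I[1,3], I[2,3], I[3,3].
HN type (ℓ=3): μ^(1)=3; μ^(2)=-2; μ^(3)=-5

((1, 1, 1); (0, 1, 1); (0, 0, 1))


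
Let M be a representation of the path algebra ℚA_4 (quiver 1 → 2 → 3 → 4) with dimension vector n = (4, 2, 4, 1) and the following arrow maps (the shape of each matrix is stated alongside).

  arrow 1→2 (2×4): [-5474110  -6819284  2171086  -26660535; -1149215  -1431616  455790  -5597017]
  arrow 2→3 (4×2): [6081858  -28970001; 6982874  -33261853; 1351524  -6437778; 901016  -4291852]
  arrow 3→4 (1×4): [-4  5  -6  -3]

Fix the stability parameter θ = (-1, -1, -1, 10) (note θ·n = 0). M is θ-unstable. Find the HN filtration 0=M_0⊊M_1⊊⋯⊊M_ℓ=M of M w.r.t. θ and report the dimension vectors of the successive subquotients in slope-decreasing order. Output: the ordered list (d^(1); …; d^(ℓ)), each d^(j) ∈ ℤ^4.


Via rank(M_{q-1}∘⋯∘M_p): M ≅ I[1,1]^2, I[1,2], I[1,4], I[3,3]^3.
μ_θ-semistable layers: μ^(1)=10; μ^(2)=-1

((0, 0, 0, 1); (4, 2, 4, 0))


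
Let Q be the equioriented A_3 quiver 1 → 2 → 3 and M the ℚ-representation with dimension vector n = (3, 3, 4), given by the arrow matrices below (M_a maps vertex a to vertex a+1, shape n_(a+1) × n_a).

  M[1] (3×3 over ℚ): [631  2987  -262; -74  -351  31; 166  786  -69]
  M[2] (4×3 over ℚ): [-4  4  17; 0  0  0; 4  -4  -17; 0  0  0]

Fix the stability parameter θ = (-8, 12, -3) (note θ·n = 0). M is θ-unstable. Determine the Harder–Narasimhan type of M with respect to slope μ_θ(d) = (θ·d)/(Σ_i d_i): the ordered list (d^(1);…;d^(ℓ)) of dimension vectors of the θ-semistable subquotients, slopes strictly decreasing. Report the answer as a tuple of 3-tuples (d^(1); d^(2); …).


Via rank(M_{q-1}∘⋯∘M_p): M ≅ I[1,2]^2, I[1,3], I[3,3]^3.
μ_θ-semistable layers: μ^(1)=12; μ^(2)=9/2; μ^(3)=-3; μ^(4)=-8

((0, 2, 0); (0, 1, 1); (0, 0, 3); (3, 0, 0))


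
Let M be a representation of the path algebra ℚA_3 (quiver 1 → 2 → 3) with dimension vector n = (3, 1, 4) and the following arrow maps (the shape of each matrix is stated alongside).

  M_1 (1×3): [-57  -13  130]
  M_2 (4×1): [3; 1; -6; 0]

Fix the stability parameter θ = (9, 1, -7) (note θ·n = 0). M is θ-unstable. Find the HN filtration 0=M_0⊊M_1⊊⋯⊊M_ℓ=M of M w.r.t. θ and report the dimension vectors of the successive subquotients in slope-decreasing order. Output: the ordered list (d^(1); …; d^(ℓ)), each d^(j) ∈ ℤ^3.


Barcode: M ≅ I[1,1]^2, I[1,3], I[3,3]^3. HN layers by μ_θ (3 steps, strictly decreasing):
  μ^(1)=9; μ^(2)=1; μ^(3)=-7

((2, 0, 0); (1, 1, 1); (0, 0, 3))


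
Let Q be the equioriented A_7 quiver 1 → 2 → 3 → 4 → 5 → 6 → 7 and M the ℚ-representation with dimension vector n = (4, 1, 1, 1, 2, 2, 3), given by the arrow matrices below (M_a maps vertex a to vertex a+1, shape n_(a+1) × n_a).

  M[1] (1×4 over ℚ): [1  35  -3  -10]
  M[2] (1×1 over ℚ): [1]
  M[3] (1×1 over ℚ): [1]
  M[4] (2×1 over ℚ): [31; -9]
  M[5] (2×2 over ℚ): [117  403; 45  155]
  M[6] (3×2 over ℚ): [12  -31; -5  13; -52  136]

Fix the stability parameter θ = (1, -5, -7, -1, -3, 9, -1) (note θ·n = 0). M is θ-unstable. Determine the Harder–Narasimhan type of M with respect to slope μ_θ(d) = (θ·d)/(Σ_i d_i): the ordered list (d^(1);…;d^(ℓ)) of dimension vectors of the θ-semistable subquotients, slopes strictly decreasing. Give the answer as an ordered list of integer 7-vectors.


Barcode: M ≅ I[1,1]^3, I[1,5], I[5,7], I[6,7], I[7,7]. HN layers by μ_θ (6 steps, strictly decreasing):
  μ^(1)=4; μ^(2)=1; μ^(3)=-1; μ^(4)=-2; μ^(5)=-3; μ^(6)=-11/3

((0, 0, 0, 0, 0, 2, 2); (3, 0, 0, 0, 0, 0, 0); (0, 0, 0, 0, 0, 0, 1); (0, 0, 0, 1, 1, 0, 0); (0, 0, 0, 0, 1, 0, 0); (1, 1, 1, 0, 0, 0, 0))


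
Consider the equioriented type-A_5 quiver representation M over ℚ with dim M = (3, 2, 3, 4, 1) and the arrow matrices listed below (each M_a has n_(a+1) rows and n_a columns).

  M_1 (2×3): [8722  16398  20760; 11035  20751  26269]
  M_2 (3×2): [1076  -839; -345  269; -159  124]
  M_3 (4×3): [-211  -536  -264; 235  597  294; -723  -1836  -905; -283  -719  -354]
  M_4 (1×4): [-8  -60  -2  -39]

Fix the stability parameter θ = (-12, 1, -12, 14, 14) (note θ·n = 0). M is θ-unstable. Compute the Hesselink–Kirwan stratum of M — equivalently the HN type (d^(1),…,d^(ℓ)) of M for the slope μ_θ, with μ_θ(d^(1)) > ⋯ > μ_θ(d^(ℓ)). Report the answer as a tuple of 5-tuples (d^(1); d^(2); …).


Interval decomposition of M: I[1,1], I[1,4], I[1,5], I[3,4], I[4,4].
HN type (ℓ=3): μ^(1)=14; μ^(2)=-11/2; μ^(3)=-12

((0, 0, 0, 4, 1); (0, 2, 2, 0, 0); (3, 0, 1, 0, 0))


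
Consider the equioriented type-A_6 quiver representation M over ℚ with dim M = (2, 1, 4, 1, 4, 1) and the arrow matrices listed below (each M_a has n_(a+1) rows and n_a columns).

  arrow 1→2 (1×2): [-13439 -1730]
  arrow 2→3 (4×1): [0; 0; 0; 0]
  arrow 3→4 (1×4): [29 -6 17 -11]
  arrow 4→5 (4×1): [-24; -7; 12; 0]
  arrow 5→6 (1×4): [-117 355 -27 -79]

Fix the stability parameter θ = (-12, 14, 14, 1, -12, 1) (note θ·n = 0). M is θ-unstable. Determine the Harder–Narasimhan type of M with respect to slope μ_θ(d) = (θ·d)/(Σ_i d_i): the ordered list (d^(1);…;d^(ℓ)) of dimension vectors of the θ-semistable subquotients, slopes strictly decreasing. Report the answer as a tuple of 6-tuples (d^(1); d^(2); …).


Interval decomposition of M: I[1,1], I[1,2], I[3,3]^3, I[3,6], I[5,5]^3.
HN type (ℓ=3): μ^(1)=14; μ^(2)=1; μ^(3)=-12

((0, 1, 3, 0, 0, 0); (0, 0, 1, 1, 1, 1); (2, 0, 0, 0, 3, 0))


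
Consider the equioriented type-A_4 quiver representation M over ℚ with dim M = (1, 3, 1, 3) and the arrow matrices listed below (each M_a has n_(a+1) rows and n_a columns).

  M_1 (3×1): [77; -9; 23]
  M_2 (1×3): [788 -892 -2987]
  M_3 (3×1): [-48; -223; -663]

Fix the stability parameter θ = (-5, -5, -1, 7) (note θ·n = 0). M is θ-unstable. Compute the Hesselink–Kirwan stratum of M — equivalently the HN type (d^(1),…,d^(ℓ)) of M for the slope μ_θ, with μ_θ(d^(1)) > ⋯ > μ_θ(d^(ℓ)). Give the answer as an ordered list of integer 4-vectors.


Via rank(M_{q-1}∘⋯∘M_p): M ≅ I[1,4], I[2,2]^2, I[4,4]^2.
μ_θ-semistable layers: μ^(1)=7; μ^(2)=-1; μ^(3)=-5

((0, 0, 0, 3); (0, 0, 1, 0); (1, 3, 0, 0))


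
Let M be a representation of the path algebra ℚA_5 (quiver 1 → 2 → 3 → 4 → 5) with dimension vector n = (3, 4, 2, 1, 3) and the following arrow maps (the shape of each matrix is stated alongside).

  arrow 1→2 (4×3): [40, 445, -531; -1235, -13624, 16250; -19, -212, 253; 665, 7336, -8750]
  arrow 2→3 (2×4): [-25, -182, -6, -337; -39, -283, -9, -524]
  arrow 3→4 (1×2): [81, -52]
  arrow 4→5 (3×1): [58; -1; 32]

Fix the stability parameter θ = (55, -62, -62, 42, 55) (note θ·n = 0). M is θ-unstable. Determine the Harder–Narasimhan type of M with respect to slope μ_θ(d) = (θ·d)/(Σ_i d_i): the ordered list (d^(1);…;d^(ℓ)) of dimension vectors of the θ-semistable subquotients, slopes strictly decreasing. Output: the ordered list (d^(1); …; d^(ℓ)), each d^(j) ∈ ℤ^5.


Interval decomposition of M: I[1,2], I[1,3], I[1,5], I[2,2], I[5,5]^2.
HN type (ℓ=5): μ^(1)=55; μ^(2)=42; μ^(3)=-7/2; μ^(4)=-23; μ^(5)=-62

((0, 0, 0, 0, 3); (0, 0, 0, 1, 0); (1, 1, 0, 0, 0); (2, 2, 2, 0, 0); (0, 1, 0, 0, 0))


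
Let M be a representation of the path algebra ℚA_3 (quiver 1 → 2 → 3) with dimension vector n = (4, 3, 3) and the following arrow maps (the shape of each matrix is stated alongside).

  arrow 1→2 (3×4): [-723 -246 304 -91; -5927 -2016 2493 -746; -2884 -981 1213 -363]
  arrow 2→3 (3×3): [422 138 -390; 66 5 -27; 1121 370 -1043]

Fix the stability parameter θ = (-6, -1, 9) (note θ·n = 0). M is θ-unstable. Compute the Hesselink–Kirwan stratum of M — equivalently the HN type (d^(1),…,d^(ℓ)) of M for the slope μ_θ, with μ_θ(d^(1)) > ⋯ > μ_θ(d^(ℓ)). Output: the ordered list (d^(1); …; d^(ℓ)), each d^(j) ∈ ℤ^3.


Barcode: M ≅ I[1,1], I[1,3]^3. HN layers by μ_θ (3 steps, strictly decreasing):
  μ^(1)=9; μ^(2)=-1; μ^(3)=-6

((0, 0, 3); (0, 3, 0); (4, 0, 0))


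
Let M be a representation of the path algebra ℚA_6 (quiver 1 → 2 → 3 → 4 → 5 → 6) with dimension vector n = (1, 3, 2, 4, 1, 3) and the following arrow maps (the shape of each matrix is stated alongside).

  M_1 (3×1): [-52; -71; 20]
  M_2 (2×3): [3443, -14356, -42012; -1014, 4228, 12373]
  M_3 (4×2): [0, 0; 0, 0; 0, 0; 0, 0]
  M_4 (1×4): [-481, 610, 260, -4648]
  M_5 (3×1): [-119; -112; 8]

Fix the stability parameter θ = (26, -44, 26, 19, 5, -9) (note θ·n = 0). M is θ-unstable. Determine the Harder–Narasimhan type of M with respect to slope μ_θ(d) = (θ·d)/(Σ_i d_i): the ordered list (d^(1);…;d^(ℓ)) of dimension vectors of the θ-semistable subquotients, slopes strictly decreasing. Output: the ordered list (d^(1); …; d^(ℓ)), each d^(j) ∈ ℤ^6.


Via rank(M_{q-1}∘⋯∘M_p): M ≅ I[1,2], I[2,3]^2, I[4,4]^3, I[4,6], I[6,6]^2.
μ_θ-semistable layers: μ^(1)=26; μ^(2)=19; μ^(3)=5; μ^(4)=-9; μ^(5)=-44

((0, 0, 2, 0, 0, 0); (0, 0, 0, 3, 0, 0); (0, 0, 0, 1, 1, 1); (1, 1, 0, 0, 0, 2); (0, 2, 0, 0, 0, 0))


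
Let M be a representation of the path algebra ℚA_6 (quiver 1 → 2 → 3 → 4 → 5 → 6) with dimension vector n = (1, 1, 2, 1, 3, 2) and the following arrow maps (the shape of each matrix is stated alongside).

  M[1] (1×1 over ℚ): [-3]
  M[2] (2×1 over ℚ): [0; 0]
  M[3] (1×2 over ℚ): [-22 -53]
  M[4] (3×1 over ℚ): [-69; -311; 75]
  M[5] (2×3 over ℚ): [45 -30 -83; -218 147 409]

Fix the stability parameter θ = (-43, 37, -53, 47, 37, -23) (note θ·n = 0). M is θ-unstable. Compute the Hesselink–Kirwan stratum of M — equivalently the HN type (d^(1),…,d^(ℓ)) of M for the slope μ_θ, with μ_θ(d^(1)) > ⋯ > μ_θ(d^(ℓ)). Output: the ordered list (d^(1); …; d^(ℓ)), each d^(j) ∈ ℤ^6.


Via rank(M_{q-1}∘⋯∘M_p): M ≅ I[1,2], I[3,3], I[3,5], I[5,6]^2.
μ_θ-semistable layers: μ^(1)=42; μ^(2)=37; μ^(3)=7; μ^(4)=-43; μ^(5)=-53

((0, 0, 0, 1, 1, 0); (0, 1, 0, 0, 0, 0); (0, 0, 0, 0, 2, 2); (1, 0, 0, 0, 0, 0); (0, 0, 2, 0, 0, 0))


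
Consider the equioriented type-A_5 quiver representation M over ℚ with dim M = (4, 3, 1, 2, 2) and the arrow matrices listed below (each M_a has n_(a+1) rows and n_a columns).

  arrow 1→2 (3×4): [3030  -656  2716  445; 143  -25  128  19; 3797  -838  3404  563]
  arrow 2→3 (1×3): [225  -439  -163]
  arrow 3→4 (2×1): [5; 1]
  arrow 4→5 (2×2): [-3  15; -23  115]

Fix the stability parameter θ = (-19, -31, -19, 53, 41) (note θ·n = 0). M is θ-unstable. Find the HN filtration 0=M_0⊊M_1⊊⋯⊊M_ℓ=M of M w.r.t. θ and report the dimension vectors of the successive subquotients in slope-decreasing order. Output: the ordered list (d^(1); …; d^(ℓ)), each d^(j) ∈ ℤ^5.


Via rank(M_{q-1}∘⋯∘M_p): M ≅ I[1,1], I[1,2]^2, I[1,4], I[4,5], I[5,5].
μ_θ-semistable layers: μ^(1)=53; μ^(2)=47; μ^(3)=41; μ^(4)=-19; μ^(5)=-25

((0, 0, 0, 1, 0); (0, 0, 0, 1, 1); (0, 0, 0, 0, 1); (1, 0, 1, 0, 0); (3, 3, 0, 0, 0))


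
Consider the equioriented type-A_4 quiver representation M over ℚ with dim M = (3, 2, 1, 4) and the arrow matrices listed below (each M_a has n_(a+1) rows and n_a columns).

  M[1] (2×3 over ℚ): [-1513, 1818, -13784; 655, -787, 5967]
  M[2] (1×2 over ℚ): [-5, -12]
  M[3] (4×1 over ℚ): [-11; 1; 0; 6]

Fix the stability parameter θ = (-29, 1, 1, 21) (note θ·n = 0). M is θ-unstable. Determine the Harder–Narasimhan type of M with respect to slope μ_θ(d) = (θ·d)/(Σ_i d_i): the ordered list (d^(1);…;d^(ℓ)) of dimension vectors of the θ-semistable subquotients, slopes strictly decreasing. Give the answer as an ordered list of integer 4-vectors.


Via rank(M_{q-1}∘⋯∘M_p): M ≅ I[1,1], I[1,2], I[1,4], I[4,4]^3.
μ_θ-semistable layers: μ^(1)=21; μ^(2)=1; μ^(3)=-29

((0, 0, 0, 4); (0, 2, 1, 0); (3, 0, 0, 0))


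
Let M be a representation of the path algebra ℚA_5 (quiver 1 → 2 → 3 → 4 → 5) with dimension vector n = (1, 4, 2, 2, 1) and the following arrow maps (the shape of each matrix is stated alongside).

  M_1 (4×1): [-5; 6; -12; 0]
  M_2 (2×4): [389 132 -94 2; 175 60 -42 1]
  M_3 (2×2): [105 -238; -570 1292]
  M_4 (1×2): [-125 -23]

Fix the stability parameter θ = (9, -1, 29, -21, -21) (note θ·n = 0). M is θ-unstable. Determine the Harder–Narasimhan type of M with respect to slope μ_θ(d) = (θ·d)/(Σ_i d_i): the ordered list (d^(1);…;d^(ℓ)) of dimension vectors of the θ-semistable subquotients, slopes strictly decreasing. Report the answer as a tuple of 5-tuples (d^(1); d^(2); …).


Via rank(M_{q-1}∘⋯∘M_p): M ≅ I[1,5], I[2,2]^2, I[2,3], I[4,4].
μ_θ-semistable layers: μ^(1)=29; μ^(2)=-1; μ^(3)=-21

((0, 0, 1, 0, 0); (1, 4, 1, 1, 1); (0, 0, 0, 1, 0))


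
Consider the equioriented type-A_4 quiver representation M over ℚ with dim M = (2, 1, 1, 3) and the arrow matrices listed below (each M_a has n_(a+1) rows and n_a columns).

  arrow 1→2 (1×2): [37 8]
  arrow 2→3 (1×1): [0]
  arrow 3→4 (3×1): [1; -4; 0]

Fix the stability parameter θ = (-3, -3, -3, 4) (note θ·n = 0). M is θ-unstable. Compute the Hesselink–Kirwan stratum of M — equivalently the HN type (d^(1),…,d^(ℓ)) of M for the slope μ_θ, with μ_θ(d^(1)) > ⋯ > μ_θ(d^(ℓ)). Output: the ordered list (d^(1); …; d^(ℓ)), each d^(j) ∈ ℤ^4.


Barcode: M ≅ I[1,1], I[1,2], I[3,4], I[4,4]^2. HN layers by μ_θ (2 steps, strictly decreasing):
  μ^(1)=4; μ^(2)=-3

((0, 0, 0, 3); (2, 1, 1, 0))


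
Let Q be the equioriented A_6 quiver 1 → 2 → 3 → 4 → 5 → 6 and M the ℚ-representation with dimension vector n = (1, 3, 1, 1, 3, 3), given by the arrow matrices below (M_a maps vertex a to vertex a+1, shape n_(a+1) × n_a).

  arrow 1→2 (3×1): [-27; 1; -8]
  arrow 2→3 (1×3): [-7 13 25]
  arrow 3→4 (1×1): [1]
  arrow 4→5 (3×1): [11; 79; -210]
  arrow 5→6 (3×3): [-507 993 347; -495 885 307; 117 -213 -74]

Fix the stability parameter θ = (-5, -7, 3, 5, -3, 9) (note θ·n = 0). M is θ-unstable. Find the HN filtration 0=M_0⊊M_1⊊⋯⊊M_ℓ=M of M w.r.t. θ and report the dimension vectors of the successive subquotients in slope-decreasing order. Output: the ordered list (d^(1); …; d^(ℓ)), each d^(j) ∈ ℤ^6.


Barcode: M ≅ I[1,5], I[2,2]^2, I[5,6]^2, I[6,6]. HN layers by μ_θ (5 steps, strictly decreasing):
  μ^(1)=9; μ^(2)=5/3; μ^(3)=-3; μ^(4)=-6; μ^(5)=-7

((0, 0, 0, 0, 0, 3); (0, 0, 1, 1, 1, 0); (0, 0, 0, 0, 2, 0); (1, 1, 0, 0, 0, 0); (0, 2, 0, 0, 0, 0))


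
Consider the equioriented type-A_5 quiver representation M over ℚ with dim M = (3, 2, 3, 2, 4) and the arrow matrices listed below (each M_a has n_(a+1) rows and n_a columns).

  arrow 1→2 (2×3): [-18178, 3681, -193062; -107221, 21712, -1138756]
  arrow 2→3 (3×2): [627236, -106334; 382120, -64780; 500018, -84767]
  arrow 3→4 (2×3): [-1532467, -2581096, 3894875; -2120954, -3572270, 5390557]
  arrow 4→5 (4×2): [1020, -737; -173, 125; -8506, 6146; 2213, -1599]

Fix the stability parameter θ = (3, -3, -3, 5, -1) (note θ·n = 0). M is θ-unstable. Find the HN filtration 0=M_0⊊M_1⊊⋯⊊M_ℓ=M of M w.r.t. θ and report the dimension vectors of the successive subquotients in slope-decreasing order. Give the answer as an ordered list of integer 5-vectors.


Via rank(M_{q-1}∘⋯∘M_p): M ≅ I[1,1], I[1,2], I[1,5], I[3,3], I[3,5], I[5,5]^2.
μ_θ-semistable layers: μ^(1)=3; μ^(2)=2; μ^(3)=0; μ^(4)=-1; μ^(5)=-3

((1, 0, 0, 0, 0); (0, 0, 0, 2, 2); (1, 1, 0, 0, 0); (1, 1, 1, 0, 2); (0, 0, 2, 0, 0))


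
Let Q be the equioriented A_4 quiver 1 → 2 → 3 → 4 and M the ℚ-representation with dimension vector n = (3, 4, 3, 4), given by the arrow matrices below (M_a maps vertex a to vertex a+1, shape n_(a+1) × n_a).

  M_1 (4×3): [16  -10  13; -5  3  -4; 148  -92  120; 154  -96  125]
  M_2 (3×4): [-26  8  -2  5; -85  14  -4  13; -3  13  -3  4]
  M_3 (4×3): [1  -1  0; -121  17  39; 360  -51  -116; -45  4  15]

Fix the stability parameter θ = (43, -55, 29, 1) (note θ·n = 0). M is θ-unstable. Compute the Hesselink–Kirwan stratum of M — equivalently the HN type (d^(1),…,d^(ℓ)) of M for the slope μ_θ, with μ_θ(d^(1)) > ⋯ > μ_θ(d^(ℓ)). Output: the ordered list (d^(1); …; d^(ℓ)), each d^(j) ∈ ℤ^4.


Via rank(M_{q-1}∘⋯∘M_p): M ≅ I[1,1], I[1,4]^2, I[2,2], I[2,4], I[4,4].
μ_θ-semistable layers: μ^(1)=43; μ^(2)=15; μ^(3)=1; μ^(4)=-6; μ^(5)=-55

((1, 0, 0, 0); (0, 0, 3, 3); (0, 0, 0, 1); (2, 2, 0, 0); (0, 2, 0, 0))


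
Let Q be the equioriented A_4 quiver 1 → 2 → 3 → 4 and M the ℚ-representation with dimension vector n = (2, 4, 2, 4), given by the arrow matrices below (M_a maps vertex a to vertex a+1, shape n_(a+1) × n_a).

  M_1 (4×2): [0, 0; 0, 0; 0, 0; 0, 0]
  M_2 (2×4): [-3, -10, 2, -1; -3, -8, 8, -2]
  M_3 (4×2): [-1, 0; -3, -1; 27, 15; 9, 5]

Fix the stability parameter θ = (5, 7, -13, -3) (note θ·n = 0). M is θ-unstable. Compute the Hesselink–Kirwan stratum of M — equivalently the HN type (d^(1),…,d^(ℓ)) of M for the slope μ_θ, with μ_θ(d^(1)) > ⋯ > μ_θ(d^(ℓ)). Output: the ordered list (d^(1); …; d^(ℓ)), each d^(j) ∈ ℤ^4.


Interval decomposition of M: I[1,1]^2, I[2,2]^2, I[2,4]^2, I[4,4]^2.
HN type (ℓ=3): μ^(1)=7; μ^(2)=5; μ^(3)=-3

((0, 2, 0, 0); (2, 0, 0, 0); (0, 2, 2, 4))


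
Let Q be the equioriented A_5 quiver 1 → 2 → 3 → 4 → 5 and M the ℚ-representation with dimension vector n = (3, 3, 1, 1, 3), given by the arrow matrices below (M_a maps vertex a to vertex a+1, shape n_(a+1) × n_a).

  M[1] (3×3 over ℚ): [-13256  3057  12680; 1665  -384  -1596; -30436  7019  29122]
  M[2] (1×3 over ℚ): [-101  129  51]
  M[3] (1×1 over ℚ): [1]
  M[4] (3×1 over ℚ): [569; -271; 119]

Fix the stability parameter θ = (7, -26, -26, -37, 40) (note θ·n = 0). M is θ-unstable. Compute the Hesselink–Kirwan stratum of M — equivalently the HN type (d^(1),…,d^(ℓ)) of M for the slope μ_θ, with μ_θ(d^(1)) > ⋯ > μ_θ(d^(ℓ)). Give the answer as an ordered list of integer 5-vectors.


Barcode: M ≅ I[1,2]^2, I[1,5], I[5,5]^2. HN layers by μ_θ (3 steps, strictly decreasing):
  μ^(1)=40; μ^(2)=-19/2; μ^(3)=-41/2

((0, 0, 0, 0, 3); (2, 2, 0, 0, 0); (1, 1, 1, 1, 0))


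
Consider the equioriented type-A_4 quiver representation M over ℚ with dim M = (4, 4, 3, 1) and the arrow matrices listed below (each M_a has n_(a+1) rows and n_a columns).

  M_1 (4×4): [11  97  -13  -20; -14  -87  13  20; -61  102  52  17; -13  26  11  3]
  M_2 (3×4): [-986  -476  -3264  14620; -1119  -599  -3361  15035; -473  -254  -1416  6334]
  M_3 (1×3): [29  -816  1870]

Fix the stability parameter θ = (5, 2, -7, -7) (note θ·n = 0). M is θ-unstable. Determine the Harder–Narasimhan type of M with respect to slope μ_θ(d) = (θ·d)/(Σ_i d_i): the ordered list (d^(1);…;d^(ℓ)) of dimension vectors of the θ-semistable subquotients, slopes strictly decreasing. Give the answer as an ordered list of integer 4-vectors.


Via rank(M_{q-1}∘⋯∘M_p): M ≅ I[1,2]^2, I[1,3]^2, I[3,4].
μ_θ-semistable layers: μ^(1)=7/2; μ^(2)=0; μ^(3)=-7

((2, 2, 0, 0); (2, 2, 2, 0); (0, 0, 1, 1))


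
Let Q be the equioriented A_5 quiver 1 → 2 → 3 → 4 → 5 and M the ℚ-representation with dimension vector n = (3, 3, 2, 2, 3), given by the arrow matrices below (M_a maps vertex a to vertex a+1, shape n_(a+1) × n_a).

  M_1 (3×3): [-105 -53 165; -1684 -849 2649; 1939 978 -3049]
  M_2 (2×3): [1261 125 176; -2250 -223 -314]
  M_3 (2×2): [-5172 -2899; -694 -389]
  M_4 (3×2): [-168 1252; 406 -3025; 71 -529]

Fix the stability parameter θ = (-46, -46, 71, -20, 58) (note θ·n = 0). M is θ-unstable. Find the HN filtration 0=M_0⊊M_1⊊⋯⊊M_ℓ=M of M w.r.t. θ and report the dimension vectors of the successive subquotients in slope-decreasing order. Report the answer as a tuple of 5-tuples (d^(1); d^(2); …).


Via rank(M_{q-1}∘⋯∘M_p): M ≅ I[1,2], I[1,5]^2, I[5,5].
μ_θ-semistable layers: μ^(1)=58; μ^(2)=51/2; μ^(3)=-46

((0, 0, 0, 0, 3); (0, 0, 2, 2, 0); (3, 3, 0, 0, 0))


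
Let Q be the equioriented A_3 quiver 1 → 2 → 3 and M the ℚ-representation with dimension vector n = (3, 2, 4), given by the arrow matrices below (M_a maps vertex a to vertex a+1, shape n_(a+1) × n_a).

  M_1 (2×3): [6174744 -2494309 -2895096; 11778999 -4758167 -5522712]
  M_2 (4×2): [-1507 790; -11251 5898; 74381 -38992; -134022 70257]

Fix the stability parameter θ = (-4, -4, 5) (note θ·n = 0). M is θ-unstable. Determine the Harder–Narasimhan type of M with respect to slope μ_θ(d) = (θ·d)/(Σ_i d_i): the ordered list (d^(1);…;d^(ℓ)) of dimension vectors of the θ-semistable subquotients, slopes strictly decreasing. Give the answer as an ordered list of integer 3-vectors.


Barcode: M ≅ I[1,1], I[1,3]^2, I[3,3]^2. HN layers by μ_θ (2 steps, strictly decreasing):
  μ^(1)=5; μ^(2)=-4

((0, 0, 4); (3, 2, 0))


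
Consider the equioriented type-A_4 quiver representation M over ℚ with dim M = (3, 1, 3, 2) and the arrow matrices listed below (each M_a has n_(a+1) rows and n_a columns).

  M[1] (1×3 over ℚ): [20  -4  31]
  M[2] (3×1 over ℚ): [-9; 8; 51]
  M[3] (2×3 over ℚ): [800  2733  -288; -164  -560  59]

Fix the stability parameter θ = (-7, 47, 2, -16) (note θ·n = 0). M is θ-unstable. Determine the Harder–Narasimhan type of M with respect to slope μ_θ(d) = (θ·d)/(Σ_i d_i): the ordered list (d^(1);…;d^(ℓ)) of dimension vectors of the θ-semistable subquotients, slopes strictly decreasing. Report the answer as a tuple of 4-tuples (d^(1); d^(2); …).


Via rank(M_{q-1}∘⋯∘M_p): M ≅ I[1,1]^2, I[1,4], I[3,3], I[3,4].
μ_θ-semistable layers: μ^(1)=11; μ^(2)=2; μ^(3)=-7

((0, 1, 1, 1); (0, 0, 1, 0); (3, 0, 1, 1))


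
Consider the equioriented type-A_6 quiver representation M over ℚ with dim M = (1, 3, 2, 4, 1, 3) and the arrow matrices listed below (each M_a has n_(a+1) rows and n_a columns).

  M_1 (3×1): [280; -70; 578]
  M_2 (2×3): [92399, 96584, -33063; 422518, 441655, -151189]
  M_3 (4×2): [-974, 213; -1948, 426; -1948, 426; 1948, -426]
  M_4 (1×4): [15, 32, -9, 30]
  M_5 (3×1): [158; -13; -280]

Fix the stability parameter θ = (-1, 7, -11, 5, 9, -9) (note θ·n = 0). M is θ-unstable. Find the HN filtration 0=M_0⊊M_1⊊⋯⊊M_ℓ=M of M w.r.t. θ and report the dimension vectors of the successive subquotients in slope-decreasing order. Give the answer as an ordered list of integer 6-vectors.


Interval decomposition of M: I[1,3], I[2,2], I[2,6], I[4,4]^3, I[6,6]^2.
HN type (ℓ=6): μ^(1)=7; μ^(2)=5; μ^(3)=5/3; μ^(4)=-5/3; μ^(5)=-2; μ^(6)=-9

((0, 1, 0, 0, 0, 0); (0, 0, 0, 3, 0, 0); (0, 0, 0, 1, 1, 1); (1, 1, 1, 0, 0, 0); (0, 1, 1, 0, 0, 0); (0, 0, 0, 0, 0, 2))


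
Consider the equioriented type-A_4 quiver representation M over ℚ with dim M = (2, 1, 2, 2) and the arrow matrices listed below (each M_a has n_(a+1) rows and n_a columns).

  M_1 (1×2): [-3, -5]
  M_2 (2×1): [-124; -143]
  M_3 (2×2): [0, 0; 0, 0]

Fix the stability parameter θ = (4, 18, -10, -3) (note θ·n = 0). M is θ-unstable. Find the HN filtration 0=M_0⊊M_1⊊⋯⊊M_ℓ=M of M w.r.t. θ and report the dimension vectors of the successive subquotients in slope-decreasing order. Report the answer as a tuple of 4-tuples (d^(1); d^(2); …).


Barcode: M ≅ I[1,1], I[1,3], I[3,3], I[4,4]^2. HN layers by μ_θ (3 steps, strictly decreasing):
  μ^(1)=4; μ^(2)=-3; μ^(3)=-10

((2, 1, 1, 0); (0, 0, 0, 2); (0, 0, 1, 0))


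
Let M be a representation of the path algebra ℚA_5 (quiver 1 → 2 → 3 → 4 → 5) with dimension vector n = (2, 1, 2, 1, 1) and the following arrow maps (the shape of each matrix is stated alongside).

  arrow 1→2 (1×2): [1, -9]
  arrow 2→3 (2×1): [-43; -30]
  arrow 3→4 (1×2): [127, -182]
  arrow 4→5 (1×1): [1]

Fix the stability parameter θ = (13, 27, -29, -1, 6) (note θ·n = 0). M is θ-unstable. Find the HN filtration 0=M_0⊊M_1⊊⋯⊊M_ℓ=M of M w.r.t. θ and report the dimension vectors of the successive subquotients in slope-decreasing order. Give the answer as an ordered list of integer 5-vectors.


Interval decomposition of M: I[1,1], I[1,5], I[3,3].
HN type (ℓ=4): μ^(1)=13; μ^(2)=6; μ^(3)=5/2; μ^(4)=-29

((1, 0, 0, 0, 0); (0, 0, 0, 0, 1); (1, 1, 1, 1, 0); (0, 0, 1, 0, 0))


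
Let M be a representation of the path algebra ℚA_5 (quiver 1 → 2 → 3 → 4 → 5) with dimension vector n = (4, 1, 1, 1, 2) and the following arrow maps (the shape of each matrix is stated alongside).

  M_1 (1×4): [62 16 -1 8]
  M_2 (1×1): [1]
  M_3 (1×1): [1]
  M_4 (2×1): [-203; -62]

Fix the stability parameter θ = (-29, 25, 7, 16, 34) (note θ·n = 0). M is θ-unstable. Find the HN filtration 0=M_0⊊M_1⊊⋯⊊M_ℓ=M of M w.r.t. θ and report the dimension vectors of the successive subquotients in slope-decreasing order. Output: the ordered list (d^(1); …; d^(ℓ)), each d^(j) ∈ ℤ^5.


Interval decomposition of M: I[1,1]^3, I[1,5], I[5,5].
HN type (ℓ=3): μ^(1)=34; μ^(2)=16; μ^(3)=-29

((0, 0, 0, 0, 2); (0, 1, 1, 1, 0); (4, 0, 0, 0, 0))


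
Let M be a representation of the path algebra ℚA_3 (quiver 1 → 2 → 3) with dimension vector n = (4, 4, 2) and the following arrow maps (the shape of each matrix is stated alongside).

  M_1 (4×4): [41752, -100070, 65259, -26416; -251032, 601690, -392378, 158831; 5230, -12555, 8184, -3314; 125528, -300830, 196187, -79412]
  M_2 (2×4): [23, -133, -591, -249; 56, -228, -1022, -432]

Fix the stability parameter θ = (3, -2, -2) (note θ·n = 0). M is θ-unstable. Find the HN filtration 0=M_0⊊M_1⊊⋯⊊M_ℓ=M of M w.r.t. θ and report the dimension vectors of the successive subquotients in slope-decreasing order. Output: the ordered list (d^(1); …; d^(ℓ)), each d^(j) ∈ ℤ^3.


Interval decomposition of M: I[1,1], I[1,2], I[1,3]^2, I[2,2].
HN type (ℓ=4): μ^(1)=3; μ^(2)=1/2; μ^(3)=-1/3; μ^(4)=-2

((1, 0, 0); (1, 1, 0); (2, 2, 2); (0, 1, 0))


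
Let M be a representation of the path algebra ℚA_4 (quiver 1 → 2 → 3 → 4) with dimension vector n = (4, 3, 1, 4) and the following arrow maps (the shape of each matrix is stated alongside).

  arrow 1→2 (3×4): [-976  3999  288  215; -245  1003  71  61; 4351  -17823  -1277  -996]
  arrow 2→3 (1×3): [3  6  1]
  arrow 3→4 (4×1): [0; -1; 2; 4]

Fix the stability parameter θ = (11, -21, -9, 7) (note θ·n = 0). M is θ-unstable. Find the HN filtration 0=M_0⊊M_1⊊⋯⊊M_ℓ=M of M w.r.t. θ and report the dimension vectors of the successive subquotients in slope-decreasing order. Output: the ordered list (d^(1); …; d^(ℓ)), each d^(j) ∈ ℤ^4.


Interval decomposition of M: I[1,1], I[1,2]^2, I[1,4], I[4,4]^3.
HN type (ℓ=4): μ^(1)=11; μ^(2)=7; μ^(3)=-5; μ^(4)=-19/3

((1, 0, 0, 0); (0, 0, 0, 4); (2, 2, 0, 0); (1, 1, 1, 0))


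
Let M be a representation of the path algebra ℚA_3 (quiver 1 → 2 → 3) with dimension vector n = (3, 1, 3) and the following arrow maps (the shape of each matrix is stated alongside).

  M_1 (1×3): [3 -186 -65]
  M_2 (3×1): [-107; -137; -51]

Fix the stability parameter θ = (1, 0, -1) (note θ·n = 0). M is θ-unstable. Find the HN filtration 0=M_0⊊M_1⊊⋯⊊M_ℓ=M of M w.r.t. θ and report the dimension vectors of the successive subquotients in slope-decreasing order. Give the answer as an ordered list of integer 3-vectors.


Interval decomposition of M: I[1,1]^2, I[1,3], I[3,3]^2.
HN type (ℓ=3): μ^(1)=1; μ^(2)=0; μ^(3)=-1

((2, 0, 0); (1, 1, 1); (0, 0, 2))


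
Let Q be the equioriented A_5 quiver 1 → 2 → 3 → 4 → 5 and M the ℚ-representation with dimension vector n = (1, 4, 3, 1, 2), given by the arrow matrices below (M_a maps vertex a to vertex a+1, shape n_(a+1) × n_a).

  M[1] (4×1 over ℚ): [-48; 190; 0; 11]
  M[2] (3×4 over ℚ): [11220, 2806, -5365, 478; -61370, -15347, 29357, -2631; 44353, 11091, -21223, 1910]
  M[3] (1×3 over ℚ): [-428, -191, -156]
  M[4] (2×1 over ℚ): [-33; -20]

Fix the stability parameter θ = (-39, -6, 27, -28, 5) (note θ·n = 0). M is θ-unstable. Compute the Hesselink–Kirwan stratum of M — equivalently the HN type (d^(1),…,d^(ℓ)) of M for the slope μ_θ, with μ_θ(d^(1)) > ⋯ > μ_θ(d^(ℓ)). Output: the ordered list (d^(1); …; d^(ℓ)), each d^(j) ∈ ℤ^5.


Barcode: M ≅ I[1,5], I[2,2], I[2,3]^2, I[5,5]. HN layers by μ_θ (5 steps, strictly decreasing):
  μ^(1)=27; μ^(2)=5; μ^(3)=-1/2; μ^(4)=-6; μ^(5)=-39

((0, 0, 2, 0, 0); (0, 0, 0, 0, 2); (0, 0, 1, 1, 0); (0, 4, 0, 0, 0); (1, 0, 0, 0, 0))


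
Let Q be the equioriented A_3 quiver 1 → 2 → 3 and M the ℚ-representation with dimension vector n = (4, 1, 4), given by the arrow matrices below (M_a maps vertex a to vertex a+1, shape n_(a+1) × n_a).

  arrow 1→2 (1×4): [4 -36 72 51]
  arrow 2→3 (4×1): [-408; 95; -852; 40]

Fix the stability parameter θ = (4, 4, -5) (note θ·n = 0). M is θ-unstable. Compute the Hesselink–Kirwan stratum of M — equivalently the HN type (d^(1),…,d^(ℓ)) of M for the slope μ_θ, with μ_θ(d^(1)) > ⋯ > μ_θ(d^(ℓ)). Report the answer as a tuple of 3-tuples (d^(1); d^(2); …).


Barcode: M ≅ I[1,1]^3, I[1,3], I[3,3]^3. HN layers by μ_θ (3 steps, strictly decreasing):
  μ^(1)=4; μ^(2)=1; μ^(3)=-5

((3, 0, 0); (1, 1, 1); (0, 0, 3))


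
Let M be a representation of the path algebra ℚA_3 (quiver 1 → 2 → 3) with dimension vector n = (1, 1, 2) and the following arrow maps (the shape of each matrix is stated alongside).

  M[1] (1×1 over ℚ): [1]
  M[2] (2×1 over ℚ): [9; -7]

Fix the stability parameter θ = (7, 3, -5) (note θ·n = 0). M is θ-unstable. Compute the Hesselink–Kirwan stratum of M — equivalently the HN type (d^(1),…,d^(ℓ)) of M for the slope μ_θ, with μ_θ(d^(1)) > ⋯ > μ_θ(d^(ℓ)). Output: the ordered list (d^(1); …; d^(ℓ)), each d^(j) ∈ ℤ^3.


Barcode: M ≅ I[1,3], I[3,3]. HN layers by μ_θ (2 steps, strictly decreasing):
  μ^(1)=5/3; μ^(2)=-5

((1, 1, 1); (0, 0, 1))


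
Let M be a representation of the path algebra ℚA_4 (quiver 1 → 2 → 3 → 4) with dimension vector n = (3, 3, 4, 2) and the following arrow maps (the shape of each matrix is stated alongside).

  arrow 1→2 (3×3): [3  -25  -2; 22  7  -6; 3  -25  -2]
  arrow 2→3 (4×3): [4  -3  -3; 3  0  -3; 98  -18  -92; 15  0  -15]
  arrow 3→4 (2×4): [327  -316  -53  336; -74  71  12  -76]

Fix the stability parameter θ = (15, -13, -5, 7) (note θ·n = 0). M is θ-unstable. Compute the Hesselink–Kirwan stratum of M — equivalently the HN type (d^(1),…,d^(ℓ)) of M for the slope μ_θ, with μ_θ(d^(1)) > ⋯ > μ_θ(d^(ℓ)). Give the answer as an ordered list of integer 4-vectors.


Barcode: M ≅ I[1,1], I[1,2], I[1,4], I[2,4], I[3,3]^2. HN layers by μ_θ (6 steps, strictly decreasing):
  μ^(1)=15; μ^(2)=7; μ^(3)=1; μ^(4)=-1; μ^(5)=-5; μ^(6)=-13

((1, 0, 0, 0); (0, 0, 0, 2); (1, 1, 0, 0); (1, 1, 1, 0); (0, 0, 3, 0); (0, 1, 0, 0))


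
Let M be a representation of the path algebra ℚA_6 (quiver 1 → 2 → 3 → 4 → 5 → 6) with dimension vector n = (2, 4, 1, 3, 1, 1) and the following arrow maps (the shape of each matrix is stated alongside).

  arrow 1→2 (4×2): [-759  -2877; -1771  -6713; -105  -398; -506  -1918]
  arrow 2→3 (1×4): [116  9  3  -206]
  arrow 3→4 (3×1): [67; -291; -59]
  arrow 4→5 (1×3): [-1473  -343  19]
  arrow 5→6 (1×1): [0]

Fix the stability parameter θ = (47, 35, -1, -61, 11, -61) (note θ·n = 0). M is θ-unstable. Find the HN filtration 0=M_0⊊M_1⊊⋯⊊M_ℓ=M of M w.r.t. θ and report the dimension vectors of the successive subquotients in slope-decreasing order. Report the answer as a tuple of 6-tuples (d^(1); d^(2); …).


Barcode: M ≅ I[1,2], I[1,5], I[2,2]^2, I[4,4]^2, I[6,6]. HN layers by μ_θ (5 steps, strictly decreasing):
  μ^(1)=41; μ^(2)=35; μ^(3)=11; μ^(4)=5; μ^(5)=-61

((1, 1, 0, 0, 0, 0); (0, 2, 0, 0, 0, 0); (0, 0, 0, 0, 1, 0); (1, 1, 1, 1, 0, 0); (0, 0, 0, 2, 0, 1))


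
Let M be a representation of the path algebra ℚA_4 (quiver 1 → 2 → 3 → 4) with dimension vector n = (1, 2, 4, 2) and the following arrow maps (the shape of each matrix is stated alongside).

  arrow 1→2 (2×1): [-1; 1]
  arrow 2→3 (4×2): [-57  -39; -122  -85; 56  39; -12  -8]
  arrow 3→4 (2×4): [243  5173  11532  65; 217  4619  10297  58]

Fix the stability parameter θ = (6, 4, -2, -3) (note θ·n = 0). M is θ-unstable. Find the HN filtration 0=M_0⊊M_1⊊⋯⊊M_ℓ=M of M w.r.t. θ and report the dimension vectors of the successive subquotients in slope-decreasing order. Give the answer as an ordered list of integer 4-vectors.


Via rank(M_{q-1}∘⋯∘M_p): M ≅ I[1,4], I[2,4], I[3,3]^2.
μ_θ-semistable layers: μ^(1)=5/4; μ^(2)=-1/3; μ^(3)=-2

((1, 1, 1, 1); (0, 1, 1, 1); (0, 0, 2, 0))


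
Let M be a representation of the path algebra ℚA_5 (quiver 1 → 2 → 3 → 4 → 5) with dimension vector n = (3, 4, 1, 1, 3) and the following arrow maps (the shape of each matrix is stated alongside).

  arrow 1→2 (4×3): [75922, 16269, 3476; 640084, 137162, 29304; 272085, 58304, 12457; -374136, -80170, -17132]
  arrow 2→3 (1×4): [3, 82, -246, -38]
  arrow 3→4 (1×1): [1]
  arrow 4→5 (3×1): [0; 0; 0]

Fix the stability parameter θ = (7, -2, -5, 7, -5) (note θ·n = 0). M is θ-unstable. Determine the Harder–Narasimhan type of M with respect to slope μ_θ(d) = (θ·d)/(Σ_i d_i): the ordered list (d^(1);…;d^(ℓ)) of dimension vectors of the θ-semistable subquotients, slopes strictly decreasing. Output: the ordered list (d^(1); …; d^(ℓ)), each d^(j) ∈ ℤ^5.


Via rank(M_{q-1}∘⋯∘M_p): M ≅ I[1,1], I[1,2], I[1,4], I[2,2]^2, I[5,5]^3.
μ_θ-semistable layers: μ^(1)=7; μ^(2)=5/2; μ^(3)=0; μ^(4)=-2; μ^(5)=-5

((1, 0, 0, 1, 0); (1, 1, 0, 0, 0); (1, 1, 1, 0, 0); (0, 2, 0, 0, 0); (0, 0, 0, 0, 3))


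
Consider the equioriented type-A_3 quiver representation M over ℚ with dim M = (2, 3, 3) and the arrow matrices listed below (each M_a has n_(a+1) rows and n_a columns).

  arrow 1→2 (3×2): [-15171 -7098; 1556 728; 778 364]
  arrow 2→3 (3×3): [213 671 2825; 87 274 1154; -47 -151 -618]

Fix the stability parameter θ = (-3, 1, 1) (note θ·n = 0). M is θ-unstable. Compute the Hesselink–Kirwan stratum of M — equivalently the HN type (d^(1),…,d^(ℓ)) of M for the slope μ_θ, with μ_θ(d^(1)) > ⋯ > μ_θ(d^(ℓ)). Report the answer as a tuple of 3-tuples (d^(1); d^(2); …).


Interval decomposition of M: I[1,1], I[1,3], I[2,3]^2.
HN type (ℓ=2): μ^(1)=1; μ^(2)=-3

((0, 3, 3); (2, 0, 0))


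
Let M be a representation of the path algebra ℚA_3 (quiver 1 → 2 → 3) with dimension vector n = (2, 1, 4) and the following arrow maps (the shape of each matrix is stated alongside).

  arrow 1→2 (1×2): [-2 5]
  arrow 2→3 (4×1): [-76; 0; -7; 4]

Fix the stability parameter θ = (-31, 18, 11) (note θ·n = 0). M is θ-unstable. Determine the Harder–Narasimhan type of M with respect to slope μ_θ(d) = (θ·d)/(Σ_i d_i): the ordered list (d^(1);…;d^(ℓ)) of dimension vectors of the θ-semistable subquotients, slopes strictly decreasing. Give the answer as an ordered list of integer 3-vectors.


Barcode: M ≅ I[1,1], I[1,3], I[3,3]^3. HN layers by μ_θ (3 steps, strictly decreasing):
  μ^(1)=29/2; μ^(2)=11; μ^(3)=-31

((0, 1, 1); (0, 0, 3); (2, 0, 0))


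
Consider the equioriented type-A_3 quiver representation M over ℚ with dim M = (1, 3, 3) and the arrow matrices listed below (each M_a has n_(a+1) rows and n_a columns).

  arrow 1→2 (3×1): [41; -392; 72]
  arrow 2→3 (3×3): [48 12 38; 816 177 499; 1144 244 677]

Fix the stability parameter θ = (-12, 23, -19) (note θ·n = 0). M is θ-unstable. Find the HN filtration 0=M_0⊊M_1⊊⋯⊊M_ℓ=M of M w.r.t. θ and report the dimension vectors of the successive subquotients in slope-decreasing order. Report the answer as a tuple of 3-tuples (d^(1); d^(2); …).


Barcode: M ≅ I[1,2], I[2,3]^2, I[3,3]. HN layers by μ_θ (4 steps, strictly decreasing):
  μ^(1)=23; μ^(2)=2; μ^(3)=-12; μ^(4)=-19

((0, 1, 0); (0, 2, 2); (1, 0, 0); (0, 0, 1))


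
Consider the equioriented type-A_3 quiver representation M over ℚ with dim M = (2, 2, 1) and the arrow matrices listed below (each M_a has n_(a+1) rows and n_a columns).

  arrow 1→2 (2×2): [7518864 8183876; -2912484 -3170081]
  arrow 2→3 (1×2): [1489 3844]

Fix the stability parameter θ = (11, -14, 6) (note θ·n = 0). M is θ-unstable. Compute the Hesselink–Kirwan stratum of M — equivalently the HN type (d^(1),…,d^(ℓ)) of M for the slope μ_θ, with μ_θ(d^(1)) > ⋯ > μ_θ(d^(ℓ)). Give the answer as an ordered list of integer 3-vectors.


Interval decomposition of M: I[1,1], I[1,2], I[2,3].
HN type (ℓ=4): μ^(1)=11; μ^(2)=6; μ^(3)=-3/2; μ^(4)=-14

((1, 0, 0); (0, 0, 1); (1, 1, 0); (0, 1, 0))


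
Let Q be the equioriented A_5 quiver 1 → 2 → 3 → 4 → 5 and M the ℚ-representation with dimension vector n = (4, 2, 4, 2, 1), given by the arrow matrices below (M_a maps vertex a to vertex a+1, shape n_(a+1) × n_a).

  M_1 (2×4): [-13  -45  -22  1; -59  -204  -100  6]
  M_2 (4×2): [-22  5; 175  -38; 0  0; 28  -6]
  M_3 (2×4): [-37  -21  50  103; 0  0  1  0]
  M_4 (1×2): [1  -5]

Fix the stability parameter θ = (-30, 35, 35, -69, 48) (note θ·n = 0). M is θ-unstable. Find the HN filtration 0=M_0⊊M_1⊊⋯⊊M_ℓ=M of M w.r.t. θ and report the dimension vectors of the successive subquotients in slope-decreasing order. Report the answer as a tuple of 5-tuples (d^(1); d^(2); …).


Via rank(M_{q-1}∘⋯∘M_p): M ≅ I[1,1]^2, I[1,3], I[1,5], I[3,3], I[3,4].
μ_θ-semistable layers: μ^(1)=48; μ^(2)=35; μ^(3)=1/3; μ^(4)=-17; μ^(5)=-30

((0, 0, 0, 0, 1); (0, 1, 2, 0, 0); (0, 1, 1, 1, 0); (0, 0, 1, 1, 0); (4, 0, 0, 0, 0))


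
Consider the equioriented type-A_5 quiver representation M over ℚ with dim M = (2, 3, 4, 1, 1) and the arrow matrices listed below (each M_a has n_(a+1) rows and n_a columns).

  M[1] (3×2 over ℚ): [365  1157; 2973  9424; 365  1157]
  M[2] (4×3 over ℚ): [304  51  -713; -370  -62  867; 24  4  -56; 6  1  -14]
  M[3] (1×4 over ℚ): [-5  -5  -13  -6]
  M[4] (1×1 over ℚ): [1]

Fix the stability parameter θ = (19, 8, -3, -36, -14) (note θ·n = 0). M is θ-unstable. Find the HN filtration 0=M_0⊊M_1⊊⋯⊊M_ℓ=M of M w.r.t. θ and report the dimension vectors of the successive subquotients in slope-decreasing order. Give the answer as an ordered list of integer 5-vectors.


Interval decomposition of M: I[1,3], I[1,5], I[2,2], I[3,3]^2.
HN type (ℓ=3): μ^(1)=8; μ^(2)=-3; μ^(3)=-26/5

((1, 2, 1, 0, 0); (0, 0, 2, 0, 0); (1, 1, 1, 1, 1))
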